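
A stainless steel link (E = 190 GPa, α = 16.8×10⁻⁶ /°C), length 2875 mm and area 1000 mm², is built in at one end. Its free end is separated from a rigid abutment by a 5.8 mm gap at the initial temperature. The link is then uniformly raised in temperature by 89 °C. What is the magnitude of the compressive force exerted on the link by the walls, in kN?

Free thermal elongation = αΔT L = 16.8×10⁻⁶ × 89 × 2875 = 4.299 mm.
Since δ_free = 4.3 mm is less than the 5.8 mm gap, the link never touches the wall. No axial force develops.

P ≈ 0 kN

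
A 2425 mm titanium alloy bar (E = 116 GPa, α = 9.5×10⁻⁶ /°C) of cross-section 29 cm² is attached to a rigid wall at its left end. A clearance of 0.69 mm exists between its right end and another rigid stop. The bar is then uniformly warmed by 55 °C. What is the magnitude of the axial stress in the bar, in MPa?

Free thermal elongation = αΔT L = 9.5×10⁻⁶ × 55 × 2425 = 1.267 mm.
After closing the 0.69 mm clearance, 1.267 − 0.69 = 0.5771 mm of expansion remains to be suppressed by the wall.
So σ = E(δ_free − g)/L = 116×10³ × 0.5771/2425 = 27.6 MPa.

σ ≈ 27.6 MPa (compressive)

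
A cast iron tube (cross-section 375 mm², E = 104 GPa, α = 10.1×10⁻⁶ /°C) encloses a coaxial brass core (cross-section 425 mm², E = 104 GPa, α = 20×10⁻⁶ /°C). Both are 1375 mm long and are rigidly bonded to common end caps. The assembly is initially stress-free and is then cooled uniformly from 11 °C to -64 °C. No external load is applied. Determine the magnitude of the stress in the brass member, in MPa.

σ ≈ 36.2 MPa (tensile)

Equilibrium of a rigid end plate with no external load gives equal and opposite internal forces ±P in the two members. Since α_{brass} > α_{cast iron}, cooling drives the brass into tension and the cast iron into compression.
Setting the final lengths equal and cancelling L: (α₁ − α₂)ΔT = P/(A₁E₁) + P/(A₂E₂).
|α₁ − α₂|·ΔT = 9.9×10⁻⁶ × 75 = 0.0007425.
1/(A₁E₁) + 1/(A₂E₂) = 1/(375×104×10³) + 1/(425×104×10³) = 4.827×10⁻⁸ N⁻¹.
P = 0.0007425 / 4.827×10⁻⁸ = 15380 N = 15.38 kN.
σ_{brass} = P/A₂ = 15380/425 = 36.2 MPa, tensile.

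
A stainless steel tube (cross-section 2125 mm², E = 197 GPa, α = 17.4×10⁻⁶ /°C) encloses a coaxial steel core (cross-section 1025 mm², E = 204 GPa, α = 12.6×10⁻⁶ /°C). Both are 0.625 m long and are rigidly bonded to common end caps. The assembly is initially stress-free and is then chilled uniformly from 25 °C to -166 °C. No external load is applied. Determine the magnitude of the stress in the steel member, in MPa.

Equilibrium of a rigid end plate with no external load gives equal and opposite internal forces ±P in the two members. Since α_{stainless steel} > α_{steel}, cooling drives the stainless steel into tension and the steel into compression.
Equating the net (thermal + elastic) strains gives |α₁ − α₂|·ΔT = P·[1/(A₁E₁) + 1/(A₂E₂)].
|α₁ − α₂|·ΔT = 4.8×10⁻⁶ × 191 = 0.0009168.
1/(A₁E₁) + 1/(A₂E₂) = 1/(2125×197×10³) + 1/(1025×204×10³) = 7.171×10⁻⁹ N⁻¹.
So P = 0.0009168 / 7.171×10⁻⁹ = 127.8 kN.
σ_{steel} = P/A₂ = 127800/1025 = 124.7 MPa, compressive.

σ ≈ 125 MPa (compressive)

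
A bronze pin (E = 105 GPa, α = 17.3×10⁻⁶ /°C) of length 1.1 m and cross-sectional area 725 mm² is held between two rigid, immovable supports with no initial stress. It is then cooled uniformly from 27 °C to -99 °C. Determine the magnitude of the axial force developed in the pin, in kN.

P ≈ 166 kN (tensile)

With zero net strain, σ = E·αΔT = 105 GPa × 17.3×10⁻⁶ × 126 = 228.9 MPa.
Then P = σA = 228.9 × 725 mm² = 165.9 kN, tensile.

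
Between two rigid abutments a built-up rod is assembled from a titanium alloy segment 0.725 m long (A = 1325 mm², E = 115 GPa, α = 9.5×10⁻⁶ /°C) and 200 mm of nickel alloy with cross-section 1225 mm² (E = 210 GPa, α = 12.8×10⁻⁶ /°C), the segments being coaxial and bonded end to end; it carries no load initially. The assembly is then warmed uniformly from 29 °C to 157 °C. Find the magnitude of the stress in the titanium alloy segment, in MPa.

σ ≈ 165 MPa (compressive)

If the supports were absent, the total length change would be Σ αᵢΔT Lᵢ = 9.5×10⁻⁶×128×725 + 12.8×10⁻⁶×128×200 = 1.209 mm.
The rigid supports impose zero overall length change; the single axial force P common to all segments must satisfy P Σ Lᵢ/(AᵢEᵢ) = δ_free.
The series flexibility is Σ Lᵢ/(AᵢEᵢ) = 725/(1325×115×10³) + 200/(1225×210×10³) = 5.535×10⁻⁶ mm/N.
Hence P = δ_free / Σ(L/AE) = 1.209/5.535×10⁻⁶ = 218.5 kN (compressive).
σ_{titanium alloy} = P / A = 218500 / 1325 = 164.9 MPa.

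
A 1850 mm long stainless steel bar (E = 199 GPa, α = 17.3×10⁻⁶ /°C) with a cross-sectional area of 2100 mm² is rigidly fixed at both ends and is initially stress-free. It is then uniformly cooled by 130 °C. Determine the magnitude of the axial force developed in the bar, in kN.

P ≈ 940 kN (tensile)

With zero net strain, σ = E·αΔT = 199 GPa × 17.3×10⁻⁶ × 130 = 447.6 MPa.
Then P = σA = 447.6 × 2100 mm² = 939.9 kN, tensile.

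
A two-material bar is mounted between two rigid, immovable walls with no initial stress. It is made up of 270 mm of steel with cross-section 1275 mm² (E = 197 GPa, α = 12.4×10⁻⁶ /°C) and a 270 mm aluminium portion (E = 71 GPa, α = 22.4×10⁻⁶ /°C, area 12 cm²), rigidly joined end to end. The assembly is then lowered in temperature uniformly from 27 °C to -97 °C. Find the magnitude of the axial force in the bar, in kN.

P ≈ 275 kN (tensile)

If the supports were absent, the total length change would be Σ αᵢΔT Lᵢ = 12.4×10⁻⁶×124×270 + 22.4×10⁻⁶×124×270 = 1.165 mm.
Since the ends are fixed, an axial force P builds up, equal in every segment, with P · Σ Lᵢ/(AᵢEᵢ) = δ_free.
The series flexibility is Σ Lᵢ/(AᵢEᵢ) = 270/(1275×197×10³) + 270/(1200×71×10³) = 4.244×10⁻⁶ mm/N.
So P = 1.165 / 4.244×10⁻⁶ = 274.5 kN, tensile.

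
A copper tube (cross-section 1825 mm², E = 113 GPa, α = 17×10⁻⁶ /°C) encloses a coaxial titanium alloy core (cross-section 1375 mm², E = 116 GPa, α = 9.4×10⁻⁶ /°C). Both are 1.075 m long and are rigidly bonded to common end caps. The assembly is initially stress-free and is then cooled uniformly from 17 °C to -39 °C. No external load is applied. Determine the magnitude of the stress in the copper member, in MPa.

Both members must finish at the same length. With the larger α, the copper tends to over-contract; the plates restrain it, putting the copper in tension and the titanium alloy in compression. With no external load the two internal forces are equal and opposite, magnitude P.
Compatibility of the two members (thermal + elastic change equal): (α₁ − α₂)ΔT = P·[1/(A₁E₁) + 1/(A₂E₂)].
|α₁ − α₂|·ΔT = 7.6×10⁻⁶ × 56 = 0.0004256.
1/(A₁E₁) + 1/(A₂E₂) = 1/(1825×113×10³) + 1/(1375×116×10³) = 1.112×10⁻⁸ N⁻¹.
So P = 0.0004256 / 1.112×10⁻⁸ = 38.28 kN.
σ_{copper} = P/A₁ = 38280/1825 = 20.97 MPa, tensile.

σ ≈ 21 MPa (tensile)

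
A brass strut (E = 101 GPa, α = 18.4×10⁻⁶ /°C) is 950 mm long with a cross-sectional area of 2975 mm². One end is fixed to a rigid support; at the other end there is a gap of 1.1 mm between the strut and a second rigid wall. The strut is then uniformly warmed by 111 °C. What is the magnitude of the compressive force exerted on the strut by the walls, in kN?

P ≈ 266 kN

Free thermal elongation = αΔT L = 18.4×10⁻⁶ × 111 × 950 = 1.94 mm.
The gap closes (δ_free > 1.1 mm) and the wall then resists a further 1.94 − 1.1 = 0.8403 mm of expansion.
So σ = E(δ_free − g)/L = 101×10³ × 0.8403/950 = 89.34 MPa.
Force on the wall = σA = 89.34 × 2975 mm² = 265.8 kN.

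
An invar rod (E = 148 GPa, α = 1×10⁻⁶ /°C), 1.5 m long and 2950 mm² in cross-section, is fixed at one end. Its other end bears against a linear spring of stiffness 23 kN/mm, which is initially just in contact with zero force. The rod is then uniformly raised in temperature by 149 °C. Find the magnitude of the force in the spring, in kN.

P ≈ 4.76 kN

If the spring were absent the rod would lengthen by αΔT L = 1×10⁻⁶ × 149 × 1500 = 0.2235 mm.
Let P be the compressive force at the spring. The rod shortens elastically by PL/(AE) and the spring compresses by P/k; together these equal δ_free.
So P = δ_free / [L/(AE) + 1/k] = 0.2235 / [ 1500/(2950×148×10³) + 1/(23×10³) ].
P = 0.2235 / 4.691×10⁻⁵ = 4764 N.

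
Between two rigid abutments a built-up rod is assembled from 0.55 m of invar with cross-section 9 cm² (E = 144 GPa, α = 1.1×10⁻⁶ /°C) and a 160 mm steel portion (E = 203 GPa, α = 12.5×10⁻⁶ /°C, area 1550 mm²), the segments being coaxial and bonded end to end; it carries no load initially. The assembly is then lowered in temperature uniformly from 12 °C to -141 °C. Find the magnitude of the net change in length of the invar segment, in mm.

Free thermal contraction of the whole bar: Σ αᵢΔT Lᵢ = 1.1×10⁻⁶×153×550 + 12.5×10⁻⁶×153×160 = 0.3986 mm.
Since the ends are fixed, an axial force P builds up, equal in every segment, with P · Σ Lᵢ/(AᵢEᵢ) = δ_free.
Σ Lᵢ/(AᵢEᵢ) = 550/(900×144×10³) + 160/(1550×203×10³) = 4.752×10⁻⁶ mm/N.
So P = 0.3986 / 4.752×10⁻⁶ = 83.87 kN, tensile.
For the invar segment, free thermal change = 1.1×10⁻⁶×153×550 = 0.09256 mm and elastic change from P = 83870×550/(900×144×10³) = 0.3559 mm; these oppose, so the net change is 0.263 mm (segment lengthens).

|ΔL| ≈ 0.263 mm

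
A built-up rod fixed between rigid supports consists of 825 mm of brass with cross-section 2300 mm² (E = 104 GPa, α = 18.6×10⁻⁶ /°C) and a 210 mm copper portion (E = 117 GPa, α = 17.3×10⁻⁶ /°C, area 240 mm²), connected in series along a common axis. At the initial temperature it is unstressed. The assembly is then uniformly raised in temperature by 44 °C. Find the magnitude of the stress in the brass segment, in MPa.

σ ≈ 33.2 MPa (compressive)

If the supports were absent, the total length change would be Σ αᵢΔT Lᵢ = 18.6×10⁻⁶×44×825 + 17.3×10⁻⁶×44×210 = 0.835 mm.
Since the ends are fixed, an axial force P builds up, equal in every segment, with P · Σ Lᵢ/(AᵢEᵢ) = δ_free.
Σ Lᵢ/(AᵢEᵢ) = 825/(2300×104×10³) + 210/(240×117×10³) = 1.093×10⁻⁵ mm/N.
So P = 0.835 / 1.093×10⁻⁵ = 76.41 kN, compressive.
σ_{brass} = P / A = 76410 / 2300 = 33.22 MPa.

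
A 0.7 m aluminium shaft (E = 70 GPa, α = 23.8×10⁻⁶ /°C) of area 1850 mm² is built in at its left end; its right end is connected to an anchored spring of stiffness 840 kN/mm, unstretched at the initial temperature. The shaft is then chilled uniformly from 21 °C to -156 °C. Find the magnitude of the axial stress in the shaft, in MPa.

σ ≈ 242 MPa (tensile)

If the spring were absent the shaft would shorten by αΔT L = 23.8×10⁻⁶ × 177 × 700 = 2.949 mm.
Let P be the tensile force in the spring. The shaft extends elastically by PL/(AE) and the spring stretches by P/k; together these equal δ_free.
P [ L/(AE) + 1/k ] = δ_free → P [ 700/(1850×70×10³) + 1/(840×10³) ] = 2.949.
P = 2.949 / 6.596×10⁻⁶ = 447100 N.
σ = P/A = 447100/1850 = 241.7 MPa.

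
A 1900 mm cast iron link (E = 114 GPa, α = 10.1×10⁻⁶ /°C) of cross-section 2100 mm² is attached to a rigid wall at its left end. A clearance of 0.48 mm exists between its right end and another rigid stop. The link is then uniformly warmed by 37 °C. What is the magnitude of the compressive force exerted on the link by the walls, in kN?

P ≈ 29 kN

Free thermal elongation = αΔT L = 10.1×10⁻⁶ × 37 × 1900 = 0.71 mm.
After closing the 0.48 mm clearance, 0.71 − 0.48 = 0.23 mm of expansion remains to be suppressed by the wall.
That suppressed elongation corresponds to σ = E·Δ/L = 114×10³ × 0.23/1900 = 13.8 MPa.
Force on the wall = σA = 13.8 × 2100 mm² = 28.98 kN.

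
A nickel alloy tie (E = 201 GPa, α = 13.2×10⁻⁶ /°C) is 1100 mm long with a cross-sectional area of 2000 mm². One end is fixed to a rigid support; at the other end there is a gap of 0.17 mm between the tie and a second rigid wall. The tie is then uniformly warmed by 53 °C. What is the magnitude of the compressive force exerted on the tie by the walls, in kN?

P ≈ 219 kN

Unrestrained expansion: δ_free = αΔT L = 13.2×10⁻⁶ × 53 × 1100 = 0.7696 mm.
The gap closes (δ_free > 0.17 mm) and the wall then resists a further 0.7696 − 0.17 = 0.5996 mm of expansion.
Compatibility: PL/(AE) = 0.5996 mm, so σ = P/A = E × (0.5996/1100) = 109.6 MPa.
Force on the wall = σA = 109.6 × 2000 mm² = 219.1 kN.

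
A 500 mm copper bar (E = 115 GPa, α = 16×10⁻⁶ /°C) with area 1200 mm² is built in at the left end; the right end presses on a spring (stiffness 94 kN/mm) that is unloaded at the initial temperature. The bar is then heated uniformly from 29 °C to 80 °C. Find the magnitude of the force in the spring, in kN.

Free thermal expansion: δ_free = αΔT L = 16×10⁻⁶ × 51 × 500 = 0.408 mm.
Let P be the compressive force at the spring. The bar shortens elastically by PL/(AE) and the spring compresses by P/k; together these equal δ_free.
P [ L/(AE) + 1/k ] = δ_free → P [ 500/(1200×115×10³) + 1/(94×10³) ] = 0.408.
P = 0.408 / 1.426×10⁻⁵ = 28610 N.

P ≈ 28.6 kN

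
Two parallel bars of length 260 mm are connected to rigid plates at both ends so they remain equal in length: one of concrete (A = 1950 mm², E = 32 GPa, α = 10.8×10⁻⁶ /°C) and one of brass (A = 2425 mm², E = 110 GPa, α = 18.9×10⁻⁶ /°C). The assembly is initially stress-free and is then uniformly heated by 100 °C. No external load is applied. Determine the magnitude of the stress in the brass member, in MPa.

σ ≈ 16.9 MPa (compressive)

Both members must finish at the same length. With the larger α, the brass tends to over-expand; the plates restrain it, putting the brass in compression and the concrete in tension. With no external load the two internal forces are equal and opposite, magnitude P.
Setting the final lengths equal and cancelling L: (α₁ − α₂)ΔT = P/(A₁E₁) + P/(A₂E₂).
|α₁ − α₂|·ΔT = 8.1×10⁻⁶ × 100 = 0.00081.
1/(A₁E₁) + 1/(A₂E₂) = 1/(1950×32×10³) + 1/(2425×110×10³) = 1.977×10⁻⁸ N⁻¹.
P = 0.00081 / 1.977×10⁻⁸ = 40960 N = 40.96 kN.
σ_{brass} = P/A₂ = 40960/2425 = 16.89 MPa, compressive.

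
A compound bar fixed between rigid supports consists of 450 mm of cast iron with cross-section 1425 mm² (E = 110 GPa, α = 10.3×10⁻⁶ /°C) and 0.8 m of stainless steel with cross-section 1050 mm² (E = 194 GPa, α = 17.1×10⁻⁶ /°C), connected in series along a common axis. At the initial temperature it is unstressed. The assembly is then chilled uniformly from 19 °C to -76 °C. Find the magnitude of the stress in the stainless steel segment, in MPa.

With the walls removed the bar would change length by δ_free = Σ αᵢΔT Lᵢ = 10.3×10⁻⁶×95×450 + 17.1×10⁻⁶×95×800 = 1.74 mm.
The walls prevent any net length change, so an axial force P (same in every segment) develops. Compatibility: P · Σ Lᵢ/(AᵢEᵢ) = δ_free.
Σ Lᵢ/(AᵢEᵢ) = 450/(1425×110×10³) + 800/(1050×194×10³) = 6.798×10⁻⁶ mm/N.
P = 1.74 / 6.798×10⁻⁶ = 255900 N = 255.9 kN, tensile.
σ_{stainless steel} = P / A = 255900 / 1050 = 243.8 MPa.

σ ≈ 244 MPa (tensile)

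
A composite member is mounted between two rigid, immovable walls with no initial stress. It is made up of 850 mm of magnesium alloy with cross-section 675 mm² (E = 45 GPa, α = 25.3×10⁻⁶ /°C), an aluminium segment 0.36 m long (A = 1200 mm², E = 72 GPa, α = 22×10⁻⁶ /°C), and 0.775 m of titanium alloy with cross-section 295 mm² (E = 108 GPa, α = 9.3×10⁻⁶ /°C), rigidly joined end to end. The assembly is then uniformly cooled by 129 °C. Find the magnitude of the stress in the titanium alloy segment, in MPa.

Free thermal contraction of the whole bar: Σ αᵢΔT Lᵢ = 25.3×10⁻⁶×129×850 + 22×10⁻⁶×129×360 + 9.3×10⁻⁶×129×775 = 4.726 mm.
Since the ends are fixed, an axial force P builds up, equal in every segment, with P · Σ Lᵢ/(AᵢEᵢ) = δ_free.
Σ Lᵢ/(AᵢEᵢ) = 850/(675×45×10³) + 360/(1200×72×10³) + 775/(295×108×10³) = 5.648×10⁻⁵ mm/N.
Hence P = δ_free / Σ(L/AE) = 4.726/5.648×10⁻⁵ = 83.68 kN (tensile).
σ_{titanium alloy} = P / A = 83680 / 295 = 283.6 MPa.

σ ≈ 284 MPa (tensile)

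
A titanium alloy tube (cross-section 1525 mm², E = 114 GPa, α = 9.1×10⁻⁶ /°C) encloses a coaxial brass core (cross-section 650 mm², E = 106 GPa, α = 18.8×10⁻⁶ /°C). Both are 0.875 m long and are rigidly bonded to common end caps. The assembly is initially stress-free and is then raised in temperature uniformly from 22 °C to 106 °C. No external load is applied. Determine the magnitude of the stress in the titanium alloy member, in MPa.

Both members must finish at the same length. With the larger α, the brass tends to over-expand; the plates restrain it, putting the brass in compression and the titanium alloy in tension. With no external load the two internal forces are equal and opposite, magnitude P.
Equating the net (thermal + elastic) strains gives |α₁ − α₂|·ΔT = P·[1/(A₁E₁) + 1/(A₂E₂)].
|α₁ − α₂|·ΔT = 9.7×10⁻⁶ × 84 = 0.0008148.
1/(A₁E₁) + 1/(A₂E₂) = 1/(1525×114×10³) + 1/(650×106×10³) = 2.027×10⁻⁸ N⁻¹.
P = 0.0008148 / 2.027×10⁻⁸ = 40210 N = 40.21 kN.
σ_{titanium alloy} = P/A₁ = 40210/1525 = 26.36 MPa, tensile.

σ ≈ 26.4 MPa (tensile)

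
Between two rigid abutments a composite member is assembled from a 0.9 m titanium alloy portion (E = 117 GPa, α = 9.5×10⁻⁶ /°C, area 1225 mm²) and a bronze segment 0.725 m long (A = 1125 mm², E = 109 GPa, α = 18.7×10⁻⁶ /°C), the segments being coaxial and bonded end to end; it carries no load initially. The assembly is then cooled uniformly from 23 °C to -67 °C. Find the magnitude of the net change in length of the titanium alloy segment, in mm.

With the walls removed the bar would change length by δ_free = Σ αᵢΔT Lᵢ = 9.5×10⁻⁶×90×900 + 18.7×10⁻⁶×90×725 = 1.99 mm.
The rigid supports impose zero overall length change; the single axial force P common to all segments must satisfy P Σ Lᵢ/(AᵢEᵢ) = δ_free.
Σ Lᵢ/(AᵢEᵢ) = 900/(1225×117×10³) + 725/(1125×109×10³) = 1.219×10⁻⁵ mm/N.
P = 1.99 / 1.219×10⁻⁵ = 163200 N = 163.2 kN, tensile.
For the titanium alloy segment, free thermal change = 9.5×10⁻⁶×90×900 = 0.7695 mm and elastic change from P = 163200×900/(1225×117×10³) = 1.025 mm; these oppose, so the net change is 0.255 mm (segment lengthens).

|ΔL| ≈ 0.255 mm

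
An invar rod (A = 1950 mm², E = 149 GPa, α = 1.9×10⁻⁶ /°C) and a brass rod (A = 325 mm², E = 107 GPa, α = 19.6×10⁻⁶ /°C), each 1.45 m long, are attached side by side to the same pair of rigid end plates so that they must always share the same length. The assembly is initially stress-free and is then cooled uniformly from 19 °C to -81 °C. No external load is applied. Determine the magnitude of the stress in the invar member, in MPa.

σ ≈ 28.2 MPa (compressive)

Both members must finish at the same length. With the larger α, the brass tends to over-contract; the plates restrain it, putting the brass in tension and the invar in compression. With no external load the two internal forces are equal and opposite, magnitude P.
Setting the final lengths equal and cancelling L: (α₁ − α₂)ΔT = P/(A₁E₁) + P/(A₂E₂).
|α₁ − α₂|·ΔT = 17.7×10⁻⁶ × 100 = 0.00177.
1/(A₁E₁) + 1/(A₂E₂) = 1/(1950×149×10³) + 1/(325×107×10³) = 3.22×10⁻⁸ N⁻¹.
P = 0.00177 / 3.22×10⁻⁸ = 54970 N = 54.97 kN.
σ_{invar} = P/A₁ = 54970/1950 = 28.19 MPa, compressive.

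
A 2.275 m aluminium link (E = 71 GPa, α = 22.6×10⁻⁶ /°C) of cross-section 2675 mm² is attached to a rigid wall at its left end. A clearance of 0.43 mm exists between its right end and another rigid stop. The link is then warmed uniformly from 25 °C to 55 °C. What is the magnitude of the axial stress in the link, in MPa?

σ ≈ 34.7 MPa (compressive)

If the wall were absent the link would grow by αΔT L = 22.6×10⁻⁶ × 30 × 2275 = 1.542 mm.
This exceeds the 0.43 mm gap, so the wall pushes back. The portion of expansion that must be recovered elastically is δ_free − gap = 1.542 − 0.43 = 1.112 mm.
So σ = E(δ_free − g)/L = 71×10³ × 1.112/2275 = 34.72 MPa.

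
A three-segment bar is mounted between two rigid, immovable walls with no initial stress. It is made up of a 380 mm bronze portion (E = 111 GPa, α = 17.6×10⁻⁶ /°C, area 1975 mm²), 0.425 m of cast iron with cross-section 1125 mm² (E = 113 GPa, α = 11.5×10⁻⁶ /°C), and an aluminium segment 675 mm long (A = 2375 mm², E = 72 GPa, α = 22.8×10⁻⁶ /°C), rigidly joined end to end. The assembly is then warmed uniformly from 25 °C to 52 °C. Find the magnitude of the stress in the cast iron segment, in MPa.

With the walls removed the bar would change length by δ_free = Σ αᵢΔT Lᵢ = 17.6×10⁻⁶×27×380 + 11.5×10⁻⁶×27×425 + 22.8×10⁻⁶×27×675 = 0.7281 mm.
The rigid supports impose zero overall length change; the single axial force P common to all segments must satisfy P Σ Lᵢ/(AᵢEᵢ) = δ_free.
The series flexibility is Σ Lᵢ/(AᵢEᵢ) = 380/(1975×111×10³) + 425/(1125×113×10³) + 675/(2375×72×10³) = 9.024×10⁻⁶ mm/N.
Hence P = δ_free / Σ(L/AE) = 0.7281/9.024×10⁻⁶ = 80.68 kN (compressive).
σ_{cast iron} = P / A = 80680 / 1125 = 71.72 MPa.

σ ≈ 71.7 MPa (compressive)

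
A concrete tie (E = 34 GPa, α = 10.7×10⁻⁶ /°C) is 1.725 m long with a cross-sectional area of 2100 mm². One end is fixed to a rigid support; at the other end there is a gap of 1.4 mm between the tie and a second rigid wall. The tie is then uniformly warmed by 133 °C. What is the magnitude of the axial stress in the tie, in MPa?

Unrestrained expansion: δ_free = αΔT L = 10.7×10⁻⁶ × 133 × 1725 = 2.455 mm.
This exceeds the 1.4 mm gap, so the wall pushes back. The portion of expansion that must be recovered elastically is δ_free − gap = 2.455 − 1.4 = 1.055 mm.
That suppressed elongation corresponds to σ = E·Δ/L = 34×10³ × 1.055/1725 = 20.79 MPa.

σ ≈ 20.8 MPa (compressive)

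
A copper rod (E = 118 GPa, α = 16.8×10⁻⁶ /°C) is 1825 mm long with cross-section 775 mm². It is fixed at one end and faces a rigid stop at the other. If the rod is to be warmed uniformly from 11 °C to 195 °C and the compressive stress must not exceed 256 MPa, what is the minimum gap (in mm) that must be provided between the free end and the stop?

g ≈ 1.68 mm

With no wall the rod would lengthen by αΔT L = 16.8×10⁻⁶ × 184 × 1825 = 5.641 mm.
A stress of 256 MPa corresponds to the wall pushing the rod back by σL/E = 256×1825/(118×10³) = 3.959 mm.
The gap must absorb the remainder: g_min = 5.641 − 3.959 = 1.682 mm.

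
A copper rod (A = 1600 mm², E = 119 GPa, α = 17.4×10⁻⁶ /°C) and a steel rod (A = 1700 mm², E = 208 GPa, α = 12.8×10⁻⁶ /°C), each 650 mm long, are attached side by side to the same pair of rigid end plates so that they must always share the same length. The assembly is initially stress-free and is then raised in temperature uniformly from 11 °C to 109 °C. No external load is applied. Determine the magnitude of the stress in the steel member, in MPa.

σ ≈ 32.8 MPa (tensile)

The copper has the larger α, so on heating it would change length more than the steel if both were free. The rigid plates force a common final length, so the copper is put into compression and the steel into tension, with equal and opposite forces P (no external load).
Setting the final lengths equal and cancelling L: (α₁ − α₂)ΔT = P/(A₁E₁) + P/(A₂E₂).
|α₁ − α₂|·ΔT = 4.6×10⁻⁶ × 98 = 0.0004508.
1/(A₁E₁) + 1/(A₂E₂) = 1/(1600×119×10³) + 1/(1700×208×10³) = 8.08×10⁻⁹ N⁻¹.
So P = 0.0004508 / 8.08×10⁻⁹ = 55.79 kN.
σ_{steel} = P/A₂ = 55790/1700 = 32.82 MPa, tensile.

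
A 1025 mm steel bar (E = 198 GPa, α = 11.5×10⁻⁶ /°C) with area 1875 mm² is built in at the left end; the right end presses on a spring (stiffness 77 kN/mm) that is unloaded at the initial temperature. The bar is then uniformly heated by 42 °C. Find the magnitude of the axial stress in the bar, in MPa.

If the spring were absent the bar would lengthen by αΔT L = 11.5×10⁻⁶ × 42 × 1025 = 0.4951 mm.
With a force P in the spring, the elastic change of the bar is PL/(AE) and that of the spring is P/k; compatibility requires their sum to equal δ_free.
P [ L/(AE) + 1/k ] = δ_free → P [ 1025/(1875×198×10³) + 1/(77×10³) ] = 0.4951.
P = 0.4951 / 1.575×10⁻⁵ = 31440 N.
σ = P/A = 31440/1875 = 16.77 MPa.

σ ≈ 16.8 MPa (compressive)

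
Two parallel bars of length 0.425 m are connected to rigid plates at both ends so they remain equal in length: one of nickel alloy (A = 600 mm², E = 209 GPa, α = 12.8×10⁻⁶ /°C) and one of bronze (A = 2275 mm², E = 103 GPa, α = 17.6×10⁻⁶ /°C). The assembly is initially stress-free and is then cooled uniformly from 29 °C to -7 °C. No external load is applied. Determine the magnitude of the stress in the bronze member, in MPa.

The bronze has the larger α, so on cooling it would change length more than the nickel alloy if both were free. The rigid plates force a common final length, so the bronze is put into tension and the nickel alloy into compression, with equal and opposite forces P (no external load).
Setting the final lengths equal and cancelling L: (α₁ − α₂)ΔT = P/(A₁E₁) + P/(A₂E₂).
|α₁ − α₂|·ΔT = 4.8×10⁻⁶ × 36 = 0.0001728.
1/(A₁E₁) + 1/(A₂E₂) = 1/(600×209×10³) + 1/(2275×103×10³) = 1.224×10⁻⁸ N⁻¹.
So P = 0.0001728 / 1.224×10⁻⁸ = 14.12 kN.
σ_{bronze} = P/A₂ = 14120/2275 = 6.205 MPa, tensile.

σ ≈ 6.2 MPa (tensile)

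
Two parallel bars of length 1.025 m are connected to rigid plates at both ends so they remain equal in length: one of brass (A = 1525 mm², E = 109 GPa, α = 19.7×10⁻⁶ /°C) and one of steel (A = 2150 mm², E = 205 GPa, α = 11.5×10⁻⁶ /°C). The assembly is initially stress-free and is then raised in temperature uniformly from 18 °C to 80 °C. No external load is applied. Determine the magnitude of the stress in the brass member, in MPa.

Equilibrium of a rigid end plate with no external load gives equal and opposite internal forces ±P in the two members. Since α_{brass} > α_{steel}, heating drives the brass into compression and the steel into tension.
Compatibility of the two members (thermal + elastic change equal): (α₁ − α₂)ΔT = P·[1/(A₁E₁) + 1/(A₂E₂)].
|α₁ − α₂|·ΔT = 8.2×10⁻⁶ × 62 = 0.0005084.
1/(A₁E₁) + 1/(A₂E₂) = 1/(1525×109×10³) + 1/(2150×205×10³) = 8.285×10⁻⁹ N⁻¹.
So P = 0.0005084 / 8.285×10⁻⁹ = 61.37 kN.
σ_{brass} = P/A₁ = 61370/1525 = 40.24 MPa, compressive.

σ ≈ 40.2 MPa (compressive)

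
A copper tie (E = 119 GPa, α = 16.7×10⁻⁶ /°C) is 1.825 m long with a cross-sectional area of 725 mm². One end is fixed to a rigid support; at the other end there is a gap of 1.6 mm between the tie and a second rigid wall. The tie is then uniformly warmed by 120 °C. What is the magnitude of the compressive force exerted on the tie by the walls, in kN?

P ≈ 97.3 kN

Free thermal elongation = αΔT L = 16.7×10⁻⁶ × 120 × 1825 = 3.657 mm.
This exceeds the 1.6 mm gap, so the wall pushes back. The portion of expansion that must be recovered elastically is δ_free − gap = 3.657 − 1.6 = 2.057 mm.
That suppressed elongation corresponds to σ = E·Δ/L = 119×10³ × 2.057/1825 = 134.1 MPa.
Force on the wall = σA = 134.1 × 725 mm² = 97.26 kN.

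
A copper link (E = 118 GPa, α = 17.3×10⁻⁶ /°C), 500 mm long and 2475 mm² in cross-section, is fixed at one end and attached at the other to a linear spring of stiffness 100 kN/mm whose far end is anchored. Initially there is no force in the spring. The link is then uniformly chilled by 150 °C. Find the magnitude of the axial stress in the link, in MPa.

σ ≈ 44.8 MPa (tensile)

If the spring were absent the link would shorten by αΔT L = 17.3×10⁻⁶ × 150 × 500 = 1.298 mm.
Let P be the tensile force in the spring. The link extends elastically by PL/(AE) and the spring stretches by P/k; together these equal δ_free.
P [ L/(AE) + 1/k ] = δ_free → P [ 500/(2475×118×10³) + 1/(100×10³) ] = 1.298.
P = 1.298 / 1.171×10⁻⁵ = 110800 N.
σ = P/A = 110800/2475 = 44.76 MPa.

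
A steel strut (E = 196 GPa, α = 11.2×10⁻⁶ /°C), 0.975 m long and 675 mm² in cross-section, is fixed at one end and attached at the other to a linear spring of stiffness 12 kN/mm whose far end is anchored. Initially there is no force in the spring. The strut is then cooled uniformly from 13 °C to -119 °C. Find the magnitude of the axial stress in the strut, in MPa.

Free thermal contraction: δ_free = αΔT L = 11.2×10⁻⁶ × 132 × 975 = 1.441 mm.
Let P be the tensile force in the spring. The strut extends elastically by PL/(AE) and the spring stretches by P/k; together these equal δ_free.
So P = δ_free / [L/(AE) + 1/k] = 1.441 / [ 975/(675×196×10³) + 1/(12×10³) ].
P = 1.441 / 9.07×10⁻⁵ = 15890 N.
σ = P/A = 15890/675 = 23.54 MPa.

σ ≈ 23.5 MPa (tensile)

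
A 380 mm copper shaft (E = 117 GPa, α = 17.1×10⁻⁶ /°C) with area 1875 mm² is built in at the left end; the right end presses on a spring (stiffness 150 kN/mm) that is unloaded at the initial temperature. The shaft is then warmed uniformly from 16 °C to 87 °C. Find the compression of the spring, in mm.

δ ≈ 0.366 mm

The unrestrained thermal change is αΔT L = 17.1×10⁻⁶ × 71 × 380 = 0.4614 mm.
Let P be the compressive force at the spring. The shaft shortens elastically by PL/(AE) and the spring compresses by P/k; together these equal δ_free.
So P = δ_free / [L/(AE) + 1/k] = 0.4614 / [ 380/(1875×117×10³) + 1/(150×10³) ].
P = 0.4614 / 8.399×10⁻⁶ = 54930 N.
Spring compression = P/k = 54930/(150×10³) = 0.3662 mm.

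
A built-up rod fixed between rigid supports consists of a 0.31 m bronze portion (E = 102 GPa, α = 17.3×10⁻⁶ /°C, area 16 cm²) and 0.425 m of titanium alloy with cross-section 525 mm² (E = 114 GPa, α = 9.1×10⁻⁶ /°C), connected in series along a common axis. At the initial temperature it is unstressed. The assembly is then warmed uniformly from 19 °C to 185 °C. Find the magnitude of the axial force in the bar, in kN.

Free thermal expansion of the whole bar: Σ αᵢΔT Lᵢ = 17.3×10⁻⁶×166×310 + 9.1×10⁻⁶×166×425 = 1.532 mm.
Since the ends are fixed, an axial force P builds up, equal in every segment, with P · Σ Lᵢ/(AᵢEᵢ) = δ_free.
Σ Lᵢ/(AᵢEᵢ) = 310/(1600×102×10³) + 425/(525×114×10³) = 9.001×10⁻⁶ mm/N.
So P = 1.532 / 9.001×10⁻⁶ = 170.2 kN, compressive.

P ≈ 170 kN (compressive)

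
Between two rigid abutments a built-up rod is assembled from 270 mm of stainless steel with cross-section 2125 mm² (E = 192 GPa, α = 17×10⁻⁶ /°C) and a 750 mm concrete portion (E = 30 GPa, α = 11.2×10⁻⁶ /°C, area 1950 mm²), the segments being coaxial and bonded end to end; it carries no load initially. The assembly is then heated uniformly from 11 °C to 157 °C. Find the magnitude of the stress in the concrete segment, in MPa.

σ ≈ 72.1 MPa (compressive)

If the supports were absent, the total length change would be Σ αᵢΔT Lᵢ = 17×10⁻⁶×146×270 + 11.2×10⁻⁶×146×750 = 1.897 mm.
The rigid supports impose zero overall length change; the single axial force P common to all segments must satisfy P Σ Lᵢ/(AᵢEᵢ) = δ_free.
The series flexibility is Σ Lᵢ/(AᵢEᵢ) = 270/(2125×192×10³) + 750/(1950×30×10³) = 1.348×10⁻⁵ mm/N.
So P = 1.897 / 1.348×10⁻⁵ = 140.7 kN, compressive.
σ_{concrete} = P / A = 140700 / 1950 = 72.14 MPa.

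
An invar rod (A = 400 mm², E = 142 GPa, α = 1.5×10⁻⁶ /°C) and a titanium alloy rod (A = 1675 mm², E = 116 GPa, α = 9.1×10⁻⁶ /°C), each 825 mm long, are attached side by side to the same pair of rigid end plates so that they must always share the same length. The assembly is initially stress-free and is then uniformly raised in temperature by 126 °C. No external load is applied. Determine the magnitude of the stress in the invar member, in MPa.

Equilibrium of a rigid end plate with no external load gives equal and opposite internal forces ±P in the two members. Since α_{titanium alloy} > α_{invar}, heating drives the titanium alloy into compression and the invar into tension.
Equating the net (thermal + elastic) strains gives |α₁ − α₂|·ΔT = P·[1/(A₁E₁) + 1/(A₂E₂)].
|α₁ − α₂|·ΔT = 7.6×10⁻⁶ × 126 = 0.0009576.
1/(A₁E₁) + 1/(A₂E₂) = 1/(400×142×10³) + 1/(1675×116×10³) = 2.275×10⁻⁸ N⁻¹.
P = 0.0009576 / 2.275×10⁻⁸ = 42090 N = 42.09 kN.
σ_{invar} = P/A₁ = 42090/400 = 105.2 MPa, tensile.

σ ≈ 105 MPa (tensile)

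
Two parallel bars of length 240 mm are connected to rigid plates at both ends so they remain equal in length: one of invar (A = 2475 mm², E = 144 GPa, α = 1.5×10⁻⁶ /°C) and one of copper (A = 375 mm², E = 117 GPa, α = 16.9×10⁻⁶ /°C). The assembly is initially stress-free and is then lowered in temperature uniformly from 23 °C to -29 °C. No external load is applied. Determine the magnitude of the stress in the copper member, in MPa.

σ ≈ 83.4 MPa (tensile)

The copper has the larger α, so on cooling it would change length more than the invar if both were free. The rigid plates force a common final length, so the copper is put into tension and the invar into compression, with equal and opposite forces P (no external load).
Equating the net (thermal + elastic) strains gives |α₁ − α₂|·ΔT = P·[1/(A₁E₁) + 1/(A₂E₂)].
|α₁ − α₂|·ΔT = 15.4×10⁻⁶ × 52 = 0.0008008.
1/(A₁E₁) + 1/(A₂E₂) = 1/(2475×144×10³) + 1/(375×117×10³) = 2.56×10⁻⁸ N⁻¹.
So P = 0.0008008 / 2.56×10⁻⁸ = 31.28 kN.
σ_{copper} = P/A₂ = 31280/375 = 83.42 MPa, tensile.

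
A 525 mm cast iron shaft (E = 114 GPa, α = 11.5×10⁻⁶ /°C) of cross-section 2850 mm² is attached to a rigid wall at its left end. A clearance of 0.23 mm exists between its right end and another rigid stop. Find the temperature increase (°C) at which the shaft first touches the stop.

ΔT ≈ 38.1 °C

Contact occurs when the free expansion equals the gap: αΔT L = 0.23 mm.
ΔT = 0.23 / (11.5×10⁻⁶ × 525) = 38.1 °C.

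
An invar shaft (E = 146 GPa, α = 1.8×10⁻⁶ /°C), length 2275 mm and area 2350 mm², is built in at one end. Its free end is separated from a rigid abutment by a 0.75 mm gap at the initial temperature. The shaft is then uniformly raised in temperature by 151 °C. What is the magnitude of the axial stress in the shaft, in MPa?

σ ≈ 0 MPa

If the wall were absent the shaft would grow by αΔT L = 1.8×10⁻⁶ × 151 × 2275 = 0.6183 mm.
This is smaller than the 0.75 mm clearance, so the shaft expands freely without reaching the stop — the stress is zero.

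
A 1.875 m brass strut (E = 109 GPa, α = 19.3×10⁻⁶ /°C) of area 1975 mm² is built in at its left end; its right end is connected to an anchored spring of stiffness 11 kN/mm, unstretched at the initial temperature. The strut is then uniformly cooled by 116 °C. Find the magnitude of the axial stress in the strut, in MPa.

σ ≈ 21.3 MPa (tensile)

The unrestrained thermal change is αΔT L = 19.3×10⁻⁶ × 116 × 1875 = 4.198 mm.
With a force P in the spring, the elastic change of the strut is PL/(AE) and that of the spring is P/k; compatibility requires their sum to equal δ_free.
So P = δ_free / [L/(AE) + 1/k] = 4.198 / [ 1875/(1975×109×10³) + 1/(11×10³) ].
P = 4.198 / 9.962×10⁻⁵ = 42140 N.
σ = P/A = 42140/1975 = 21.34 MPa.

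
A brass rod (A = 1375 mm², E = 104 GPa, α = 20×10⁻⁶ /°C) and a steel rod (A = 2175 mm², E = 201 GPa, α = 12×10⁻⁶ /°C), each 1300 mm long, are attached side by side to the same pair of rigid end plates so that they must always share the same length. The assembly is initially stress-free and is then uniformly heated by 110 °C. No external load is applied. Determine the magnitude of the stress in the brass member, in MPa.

σ ≈ 69 MPa (compressive)

The brass has the larger α, so on heating it would change length more than the steel if both were free. The rigid plates force a common final length, so the brass is put into compression and the steel into tension, with equal and opposite forces P (no external load).
Setting the final lengths equal and cancelling L: (α₁ − α₂)ΔT = P/(A₁E₁) + P/(A₂E₂).
|α₁ − α₂|·ΔT = 8×10⁻⁶ × 110 = 0.00088.
1/(A₁E₁) + 1/(A₂E₂) = 1/(1375×104×10³) + 1/(2175×201×10³) = 9.28×10⁻⁹ N⁻¹.
P = 0.00088 / 9.28×10⁻⁹ = 94820 N = 94.82 kN.
σ_{brass} = P/A₁ = 94820/1375 = 68.96 MPa, compressive.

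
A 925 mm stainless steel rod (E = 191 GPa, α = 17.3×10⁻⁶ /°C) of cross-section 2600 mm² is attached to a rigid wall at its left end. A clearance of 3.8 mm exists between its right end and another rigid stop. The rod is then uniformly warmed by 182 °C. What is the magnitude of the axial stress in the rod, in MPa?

Unrestrained expansion: δ_free = αΔT L = 17.3×10⁻⁶ × 182 × 925 = 2.912 mm.
Since δ_free = 2.91 mm is less than the 3.8 mm gap, the rod never touches the wall. No axial force develops.

σ ≈ 0 MPa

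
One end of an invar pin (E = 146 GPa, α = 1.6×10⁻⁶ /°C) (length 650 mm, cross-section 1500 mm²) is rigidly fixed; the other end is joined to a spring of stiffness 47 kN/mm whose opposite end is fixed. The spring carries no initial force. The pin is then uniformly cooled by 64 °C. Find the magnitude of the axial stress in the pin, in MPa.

σ ≈ 1.83 MPa (tensile)

If the spring were absent the pin would shorten by αΔT L = 1.6×10⁻⁶ × 64 × 650 = 0.06656 mm.
With a force P in the spring, the elastic change of the pin is PL/(AE) and that of the spring is P/k; compatibility requires their sum to equal δ_free.
So P = δ_free / [L/(AE) + 1/k] = 0.06656 / [ 650/(1500×146×10³) + 1/(47×10³) ].
P = 0.06656 / 2.424×10⁻⁵ = 2745 N.
σ = P/A = 2745/1500 = 1.83 MPa.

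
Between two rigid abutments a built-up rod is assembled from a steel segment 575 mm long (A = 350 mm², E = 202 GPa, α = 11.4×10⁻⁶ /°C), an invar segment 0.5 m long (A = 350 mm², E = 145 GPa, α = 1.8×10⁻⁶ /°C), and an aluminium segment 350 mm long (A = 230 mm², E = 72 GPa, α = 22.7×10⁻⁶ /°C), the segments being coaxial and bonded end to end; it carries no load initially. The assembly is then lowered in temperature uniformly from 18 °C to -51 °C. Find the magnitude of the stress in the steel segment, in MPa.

σ ≈ 77.6 MPa (tensile)

Free thermal contraction of the whole bar: Σ αᵢΔT Lᵢ = 11.4×10⁻⁶×69×575 + 1.8×10⁻⁶×69×500 + 22.7×10⁻⁶×69×350 = 1.063 mm.
Since the ends are fixed, an axial force P builds up, equal in every segment, with P · Σ Lᵢ/(AᵢEᵢ) = δ_free.
The series flexibility is Σ Lᵢ/(AᵢEᵢ) = 575/(350×202×10³) + 500/(350×145×10³) + 350/(230×72×10³) = 3.912×10⁻⁵ mm/N.
P = 1.063 / 3.912×10⁻⁵ = 27160 N = 27.16 kN, tensile.
σ_{steel} = P / A = 27160 / 350 = 77.61 MPa.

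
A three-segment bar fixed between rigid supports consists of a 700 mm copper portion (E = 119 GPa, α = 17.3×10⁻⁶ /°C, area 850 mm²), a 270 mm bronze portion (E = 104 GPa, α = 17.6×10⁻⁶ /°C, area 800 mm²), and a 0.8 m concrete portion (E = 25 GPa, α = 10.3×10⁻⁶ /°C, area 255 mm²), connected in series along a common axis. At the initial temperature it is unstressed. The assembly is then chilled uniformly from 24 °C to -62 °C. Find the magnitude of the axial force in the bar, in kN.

P ≈ 15.9 kN (tensile)

Free thermal contraction of the whole bar: Σ αᵢΔT Lᵢ = 17.3×10⁻⁶×86×700 + 17.6×10⁻⁶×86×270 + 10.3×10⁻⁶×86×800 = 2.159 mm.
The walls prevent any net length change, so an axial force P (same in every segment) develops. Compatibility: P · Σ Lᵢ/(AᵢEᵢ) = δ_free.
The series flexibility is Σ Lᵢ/(AᵢEᵢ) = 700/(850×119×10³) + 270/(800×104×10³) + 800/(255×25×10³) = 0.0001357 mm/N.
So P = 2.159 / 0.0001357 = 15.91 kN, tensile.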